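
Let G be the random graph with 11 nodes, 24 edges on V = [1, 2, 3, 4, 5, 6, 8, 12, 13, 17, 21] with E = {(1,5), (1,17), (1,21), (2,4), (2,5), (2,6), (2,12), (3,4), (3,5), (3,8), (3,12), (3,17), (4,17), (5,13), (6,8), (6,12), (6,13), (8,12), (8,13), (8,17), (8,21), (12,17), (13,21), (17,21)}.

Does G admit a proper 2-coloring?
The clique on vertices [3, 8, 12, 17] has size 4 > 2, so it alone needs 4 colors.

No, G is not 2-colorable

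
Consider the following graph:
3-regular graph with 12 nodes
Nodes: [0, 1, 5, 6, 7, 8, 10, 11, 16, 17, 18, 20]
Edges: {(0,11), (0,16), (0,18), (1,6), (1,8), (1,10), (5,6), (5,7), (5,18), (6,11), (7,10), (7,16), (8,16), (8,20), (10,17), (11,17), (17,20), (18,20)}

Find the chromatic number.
χ(G) = 3

Clique number ω(G) = 2 (lower bound: χ ≥ ω).
Odd cycle [11, 0, 18, 5, 6] needs 3 colors (χ ≥ 3).
The coloring below uses 3 colors, so χ(G) = 3.
A valid 3-coloring: color 1: [5, 10, 11, 16, 20]; color 2: [6, 7, 8, 17, 18]; color 3: [0, 1].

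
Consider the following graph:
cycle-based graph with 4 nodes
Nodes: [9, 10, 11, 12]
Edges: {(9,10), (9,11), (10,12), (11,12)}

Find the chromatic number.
χ(G) = 2

Clique number ω(G) = 2 (lower bound: χ ≥ ω).
The graph is bipartite (no odd cycle), so 2 colors suffice: χ(G) = 2.
A valid 2-coloring: color 1: [10, 11]; color 2: [9, 12].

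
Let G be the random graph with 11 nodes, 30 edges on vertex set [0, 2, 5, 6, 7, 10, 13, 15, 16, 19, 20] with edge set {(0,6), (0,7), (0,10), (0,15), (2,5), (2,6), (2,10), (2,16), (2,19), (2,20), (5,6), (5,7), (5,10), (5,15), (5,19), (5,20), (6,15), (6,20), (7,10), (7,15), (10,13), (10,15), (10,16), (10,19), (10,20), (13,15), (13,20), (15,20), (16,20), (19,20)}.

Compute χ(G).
χ(G) = 5

Clique number ω(G) = 5 (lower bound: χ ≥ ω).
The clique on [2, 5, 10, 19, 20] has size 5, forcing χ ≥ 5, and the coloring below uses 5 colors, so χ(G) = 5.
A valid 5-coloring: color 1: [6, 10]; color 2: [7, 20]; color 3: [0, 5, 13, 16]; color 4: [2, 15]; color 5: [19].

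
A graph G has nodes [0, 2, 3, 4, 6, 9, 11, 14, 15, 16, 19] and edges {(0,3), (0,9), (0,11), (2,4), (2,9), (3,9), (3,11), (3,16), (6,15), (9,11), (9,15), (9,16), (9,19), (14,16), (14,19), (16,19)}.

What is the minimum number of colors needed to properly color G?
Clique number ω(G) = 4 (lower bound: χ ≥ ω).
The clique on [0, 3, 9, 11] has size 4, forcing χ ≥ 4, and the coloring below uses 4 colors, so χ(G) = 4.
A valid 4-coloring: color 1: [4, 6, 9, 14]; color 2: [2, 3, 15, 19]; color 3: [0, 16]; color 4: [11].

χ(G) = 4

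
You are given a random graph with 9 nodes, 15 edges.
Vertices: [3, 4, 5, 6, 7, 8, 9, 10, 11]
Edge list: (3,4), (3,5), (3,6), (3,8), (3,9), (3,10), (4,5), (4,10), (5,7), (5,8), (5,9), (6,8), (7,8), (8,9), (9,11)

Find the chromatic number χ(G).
Clique number ω(G) = 4 (lower bound: χ ≥ ω).
The clique on [3, 5, 8, 9] has size 4, forcing χ ≥ 4, and the coloring below uses 4 colors, so χ(G) = 4.
A valid 4-coloring: color 1: [3, 7, 11]; color 2: [4, 8]; color 3: [5, 6, 10]; color 4: [9].

χ(G) = 4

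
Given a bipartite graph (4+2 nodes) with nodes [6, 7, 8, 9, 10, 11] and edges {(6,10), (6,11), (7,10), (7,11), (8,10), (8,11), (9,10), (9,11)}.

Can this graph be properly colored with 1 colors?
Edge (8,10) forces its endpoints to differ, so 1 color is not enough.

No, G is not 1-colorable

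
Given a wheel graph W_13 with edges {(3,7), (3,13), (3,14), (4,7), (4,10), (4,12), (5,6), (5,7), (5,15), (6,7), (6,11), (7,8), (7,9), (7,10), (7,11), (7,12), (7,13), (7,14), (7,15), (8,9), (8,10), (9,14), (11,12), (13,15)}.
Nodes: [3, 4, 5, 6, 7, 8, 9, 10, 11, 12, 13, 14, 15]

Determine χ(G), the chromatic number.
Clique number ω(G) = 3 (lower bound: χ ≥ ω).
The clique on [3, 7, 13] has size 3, forcing χ ≥ 3, and the coloring below uses 3 colors, so χ(G) = 3.
A valid 3-coloring: color 1: [7]; color 2: [4, 5, 8, 11, 13, 14]; color 3: [3, 6, 9, 10, 12, 15].

χ(G) = 3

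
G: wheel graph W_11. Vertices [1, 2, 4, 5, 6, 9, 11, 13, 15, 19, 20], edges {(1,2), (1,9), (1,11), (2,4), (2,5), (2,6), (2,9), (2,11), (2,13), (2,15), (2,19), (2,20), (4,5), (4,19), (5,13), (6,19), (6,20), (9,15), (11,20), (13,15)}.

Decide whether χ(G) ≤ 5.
A valid 5-coloring: color 1: [2]; color 2: [4, 6, 9, 11, 13]; color 3: [1, 5, 15, 19, 20].
(χ(G) = 3 ≤ 5.)

Yes, G is 5-colorable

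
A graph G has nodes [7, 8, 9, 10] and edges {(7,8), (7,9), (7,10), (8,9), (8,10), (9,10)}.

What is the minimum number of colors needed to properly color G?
Clique number ω(G) = 4 (lower bound: χ ≥ ω).
The clique on [7, 8, 9, 10] has size 4, forcing χ ≥ 4, and the coloring below uses 4 colors, so χ(G) = 4.
A valid 4-coloring: color 1: [9]; color 2: [7]; color 3: [10]; color 4: [8].

χ(G) = 4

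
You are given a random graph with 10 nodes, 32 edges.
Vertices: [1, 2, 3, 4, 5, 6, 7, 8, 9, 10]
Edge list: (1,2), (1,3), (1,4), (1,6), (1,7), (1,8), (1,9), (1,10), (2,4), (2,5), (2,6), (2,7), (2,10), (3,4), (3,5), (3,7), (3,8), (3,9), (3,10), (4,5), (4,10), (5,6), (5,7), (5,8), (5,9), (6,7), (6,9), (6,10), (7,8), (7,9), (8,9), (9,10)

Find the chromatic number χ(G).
Clique number ω(G) = 5 (lower bound: χ ≥ ω).
The clique on [1, 3, 7, 8, 9] has size 5, forcing χ ≥ 5, and the coloring below uses 5 colors, so χ(G) = 5.
A valid 5-coloring: color 1: [1, 5]; color 2: [3, 6]; color 3: [7, 10]; color 4: [2, 9]; color 5: [4, 8].

χ(G) = 5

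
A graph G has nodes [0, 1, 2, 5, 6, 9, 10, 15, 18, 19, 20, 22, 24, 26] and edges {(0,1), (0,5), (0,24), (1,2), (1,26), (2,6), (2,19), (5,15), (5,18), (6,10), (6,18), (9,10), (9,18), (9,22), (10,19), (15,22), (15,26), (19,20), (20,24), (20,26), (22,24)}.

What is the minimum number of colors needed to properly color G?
Clique number ω(G) = 2 (lower bound: χ ≥ ω).
Odd cycle [20, 24, 0, 1, 26] needs 3 colors (χ ≥ 3).
The coloring below uses 3 colors, so χ(G) = 3.
A valid 3-coloring: color 1: [5, 6, 9, 19, 24, 26]; color 2: [0, 2, 10, 15, 18, 20]; color 3: [1, 22].

χ(G) = 3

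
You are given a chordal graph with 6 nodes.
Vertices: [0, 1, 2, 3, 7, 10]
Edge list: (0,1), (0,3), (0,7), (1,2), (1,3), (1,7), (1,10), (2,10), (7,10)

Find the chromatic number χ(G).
Clique number ω(G) = 3 (lower bound: χ ≥ ω).
The clique on [0, 1, 3] has size 3, forcing χ ≥ 3, and the coloring below uses 3 colors, so χ(G) = 3.
A valid 3-coloring: color 1: [1]; color 2: [2, 3, 7]; color 3: [0, 10].

χ(G) = 3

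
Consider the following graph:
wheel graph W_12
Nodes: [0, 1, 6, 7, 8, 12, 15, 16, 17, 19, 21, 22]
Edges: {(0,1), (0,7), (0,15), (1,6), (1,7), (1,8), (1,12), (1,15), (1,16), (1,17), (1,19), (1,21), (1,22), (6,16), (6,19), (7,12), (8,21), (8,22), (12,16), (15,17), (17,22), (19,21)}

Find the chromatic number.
Clique number ω(G) = 3 (lower bound: χ ≥ ω).
Odd cycle [17, 22, 8, 21, 19, 6, 16, 12, 7, 0, 15] needs 3 colors (χ ≥ 3).
Vertex 1 is adjacent to every vertex of [0, 6, 7, 8, 12, 15, 16, 17, 19, 21, 22], which already need 3 colors among themselves, so 1 needs a new color (χ ≥ 4).
The coloring below uses 4 colors, so χ(G) = 4.
A valid 4-coloring: color 1: [1]; color 2: [0, 8, 16, 17, 19]; color 3: [6, 12, 15, 21, 22]; color 4: [7].

χ(G) = 4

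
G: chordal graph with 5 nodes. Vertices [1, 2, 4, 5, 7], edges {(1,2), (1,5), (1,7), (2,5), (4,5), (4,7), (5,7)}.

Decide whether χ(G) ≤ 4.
A valid 4-coloring: color 1: [5]; color 2: [2, 7]; color 3: [1, 4].
(χ(G) = 3 ≤ 4.)

Yes, G is 4-colorable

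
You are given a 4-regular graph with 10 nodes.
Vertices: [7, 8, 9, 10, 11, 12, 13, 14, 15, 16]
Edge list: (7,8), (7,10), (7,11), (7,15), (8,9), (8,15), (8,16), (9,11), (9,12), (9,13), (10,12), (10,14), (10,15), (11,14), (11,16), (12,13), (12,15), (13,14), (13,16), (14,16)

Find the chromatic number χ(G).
Clique number ω(G) = 3 (lower bound: χ ≥ ω).
The clique on [7, 8, 15] has size 3, forcing χ ≥ 3, and the coloring below uses 3 colors, so χ(G) = 3.
A valid 3-coloring: color 1: [8, 10, 11, 13]; color 2: [9, 15, 16]; color 3: [7, 12, 14].

χ(G) = 3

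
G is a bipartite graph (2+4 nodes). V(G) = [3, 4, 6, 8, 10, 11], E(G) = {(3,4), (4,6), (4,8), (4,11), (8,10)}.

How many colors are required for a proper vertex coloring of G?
Clique number ω(G) = 2 (lower bound: χ ≥ ω).
The graph is bipartite (no odd cycle), so 2 colors suffice: χ(G) = 2.
A valid 2-coloring: color 1: [4, 10]; color 2: [3, 6, 8, 11].

χ(G) = 2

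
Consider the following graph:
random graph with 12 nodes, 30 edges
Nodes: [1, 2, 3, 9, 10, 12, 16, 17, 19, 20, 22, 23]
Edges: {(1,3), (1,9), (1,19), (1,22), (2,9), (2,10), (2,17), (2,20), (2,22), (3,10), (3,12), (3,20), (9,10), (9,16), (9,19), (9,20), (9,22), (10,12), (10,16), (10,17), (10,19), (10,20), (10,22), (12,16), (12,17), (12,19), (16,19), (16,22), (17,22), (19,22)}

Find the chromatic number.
Clique number ω(G) = 5 (lower bound: χ ≥ ω).
The clique on [9, 10, 16, 19, 22] has size 5, forcing χ ≥ 5, and the coloring below uses 5 colors, so χ(G) = 5.
A valid 5-coloring: color 1: [1, 10, 23]; color 2: [9, 12]; color 3: [20, 22]; color 4: [2, 3, 19]; color 5: [16, 17].

χ(G) = 5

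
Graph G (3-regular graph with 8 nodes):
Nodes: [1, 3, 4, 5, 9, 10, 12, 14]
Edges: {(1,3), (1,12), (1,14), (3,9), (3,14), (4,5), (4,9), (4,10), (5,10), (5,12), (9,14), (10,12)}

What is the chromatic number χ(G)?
Clique number ω(G) = 3 (lower bound: χ ≥ ω).
The clique on [1, 3, 14] has size 3, forcing χ ≥ 3, and the coloring below uses 3 colors, so χ(G) = 3.
A valid 3-coloring: color 1: [1, 5, 9]; color 2: [3, 4, 12]; color 3: [10, 14].

χ(G) = 3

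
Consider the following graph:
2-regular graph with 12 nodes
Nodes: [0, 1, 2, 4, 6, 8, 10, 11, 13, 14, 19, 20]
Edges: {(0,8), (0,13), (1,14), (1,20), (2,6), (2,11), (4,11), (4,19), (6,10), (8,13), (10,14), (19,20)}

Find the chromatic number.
χ(G) = 3

Clique number ω(G) = 3 (lower bound: χ ≥ ω).
The clique on [0, 8, 13] has size 3, forcing χ ≥ 3, and the coloring below uses 3 colors, so χ(G) = 3.
A valid 3-coloring: color 1: [0, 6, 11, 14, 20]; color 2: [1, 2, 8, 10, 19]; color 3: [4, 13].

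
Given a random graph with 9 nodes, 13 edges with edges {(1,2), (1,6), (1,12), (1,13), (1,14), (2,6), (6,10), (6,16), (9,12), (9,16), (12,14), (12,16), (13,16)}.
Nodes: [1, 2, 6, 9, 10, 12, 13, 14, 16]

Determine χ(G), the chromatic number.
χ(G) = 3

Clique number ω(G) = 3 (lower bound: χ ≥ ω).
The clique on [9, 12, 16] has size 3, forcing χ ≥ 3, and the coloring below uses 3 colors, so χ(G) = 3.
A valid 3-coloring: color 1: [1, 10, 16]; color 2: [6, 12, 13]; color 3: [2, 9, 14].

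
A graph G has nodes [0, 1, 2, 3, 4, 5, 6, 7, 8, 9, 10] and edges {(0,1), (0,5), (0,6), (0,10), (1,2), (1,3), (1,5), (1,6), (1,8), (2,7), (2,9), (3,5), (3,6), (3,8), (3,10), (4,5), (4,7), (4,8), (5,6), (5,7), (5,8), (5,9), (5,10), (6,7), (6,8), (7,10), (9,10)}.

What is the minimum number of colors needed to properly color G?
χ(G) = 5

Clique number ω(G) = 5 (lower bound: χ ≥ ω).
The clique on [1, 3, 5, 6, 8] has size 5, forcing χ ≥ 5, and the coloring below uses 5 colors, so χ(G) = 5.
A valid 5-coloring: color 1: [2, 5]; color 2: [4, 6, 10]; color 3: [1, 7, 9]; color 4: [0, 8]; color 5: [3].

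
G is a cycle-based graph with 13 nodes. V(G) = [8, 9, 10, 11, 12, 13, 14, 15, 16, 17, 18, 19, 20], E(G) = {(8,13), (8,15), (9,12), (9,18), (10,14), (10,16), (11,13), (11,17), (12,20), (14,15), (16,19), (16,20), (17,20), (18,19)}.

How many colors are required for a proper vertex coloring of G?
Clique number ω(G) = 2 (lower bound: χ ≥ ω).
Odd cycle [8, 15, 14, 10, 16, 20, 17, 11, 13] needs 3 colors (χ ≥ 3).
The coloring below uses 3 colors, so χ(G) = 3.
A valid 3-coloring: color 1: [8, 11, 12, 14, 16, 18]; color 2: [9, 10, 13, 15, 19, 20]; color 3: [17].

χ(G) = 3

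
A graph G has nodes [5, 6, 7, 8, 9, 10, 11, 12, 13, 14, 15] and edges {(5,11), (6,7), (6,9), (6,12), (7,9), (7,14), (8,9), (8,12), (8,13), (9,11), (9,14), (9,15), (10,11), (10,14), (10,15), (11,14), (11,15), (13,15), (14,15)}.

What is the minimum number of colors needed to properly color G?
χ(G) = 4

Clique number ω(G) = 4 (lower bound: χ ≥ ω).
The clique on [9, 11, 14, 15] has size 4, forcing χ ≥ 4, and the coloring below uses 4 colors, so χ(G) = 4.
A valid 4-coloring: color 1: [5, 9, 10, 12, 13]; color 2: [6, 8, 14]; color 3: [7, 15]; color 4: [11].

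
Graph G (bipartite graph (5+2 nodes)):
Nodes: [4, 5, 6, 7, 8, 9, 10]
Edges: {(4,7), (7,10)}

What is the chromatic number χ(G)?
Clique number ω(G) = 2 (lower bound: χ ≥ ω).
The graph is bipartite (no odd cycle), so 2 colors suffice: χ(G) = 2.
A valid 2-coloring: color 1: [5, 6, 7, 8, 9]; color 2: [4, 10].

χ(G) = 2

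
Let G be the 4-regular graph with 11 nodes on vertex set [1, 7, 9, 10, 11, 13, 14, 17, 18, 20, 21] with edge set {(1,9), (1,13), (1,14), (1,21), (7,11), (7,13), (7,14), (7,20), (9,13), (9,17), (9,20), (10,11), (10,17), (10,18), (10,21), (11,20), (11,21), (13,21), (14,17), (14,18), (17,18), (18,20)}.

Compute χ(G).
Clique number ω(G) = 3 (lower bound: χ ≥ ω).
The clique on [1, 9, 13] has size 3, forcing χ ≥ 3, and the coloring below uses 3 colors, so χ(G) = 3.
A valid 3-coloring: color 1: [7, 9, 18, 21]; color 2: [1, 11, 17]; color 3: [10, 13, 14, 20].

χ(G) = 3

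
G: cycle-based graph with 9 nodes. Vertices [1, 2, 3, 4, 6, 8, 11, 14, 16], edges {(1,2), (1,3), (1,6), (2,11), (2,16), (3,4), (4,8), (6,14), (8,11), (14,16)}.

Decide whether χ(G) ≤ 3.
Yes, G is 3-colorable

A valid 3-coloring: color 1: [1, 4, 11, 14]; color 2: [2, 3, 6, 8]; color 3: [16].
(χ(G) = 3 ≤ 3.)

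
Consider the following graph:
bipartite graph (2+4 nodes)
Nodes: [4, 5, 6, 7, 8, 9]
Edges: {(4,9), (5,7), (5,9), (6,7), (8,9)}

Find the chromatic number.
Clique number ω(G) = 2 (lower bound: χ ≥ ω).
The graph is bipartite (no odd cycle), so 2 colors suffice: χ(G) = 2.
A valid 2-coloring: color 1: [7, 9]; color 2: [4, 5, 6, 8].

χ(G) = 2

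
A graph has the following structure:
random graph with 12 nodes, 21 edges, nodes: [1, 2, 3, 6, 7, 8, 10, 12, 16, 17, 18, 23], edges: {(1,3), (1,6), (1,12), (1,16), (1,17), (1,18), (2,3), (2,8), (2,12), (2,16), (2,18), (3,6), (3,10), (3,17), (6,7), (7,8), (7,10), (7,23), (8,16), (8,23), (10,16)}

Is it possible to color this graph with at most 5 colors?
Yes, G is 5-colorable

A valid 5-coloring: color 1: [1, 2, 7]; color 2: [3, 12, 16, 18, 23]; color 3: [6, 8, 10, 17].
(χ(G) = 3 ≤ 5.)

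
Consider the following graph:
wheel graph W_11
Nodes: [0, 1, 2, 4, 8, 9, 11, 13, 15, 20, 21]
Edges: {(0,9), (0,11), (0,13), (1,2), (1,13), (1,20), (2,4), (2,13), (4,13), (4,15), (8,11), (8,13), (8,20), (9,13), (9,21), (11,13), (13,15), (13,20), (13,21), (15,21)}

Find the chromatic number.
Clique number ω(G) = 3 (lower bound: χ ≥ ω).
The clique on [0, 9, 13] has size 3, forcing χ ≥ 3, and the coloring below uses 3 colors, so χ(G) = 3.
A valid 3-coloring: color 1: [13]; color 2: [0, 1, 4, 8, 21]; color 3: [2, 9, 11, 15, 20].

χ(G) = 3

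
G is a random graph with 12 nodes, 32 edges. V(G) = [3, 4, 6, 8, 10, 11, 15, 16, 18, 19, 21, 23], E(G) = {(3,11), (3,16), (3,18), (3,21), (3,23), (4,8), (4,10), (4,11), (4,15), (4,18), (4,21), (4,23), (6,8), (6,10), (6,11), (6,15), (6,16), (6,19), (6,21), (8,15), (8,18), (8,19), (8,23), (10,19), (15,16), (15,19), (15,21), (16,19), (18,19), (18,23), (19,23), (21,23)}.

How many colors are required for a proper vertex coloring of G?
χ(G) = 4

Clique number ω(G) = 4 (lower bound: χ ≥ ω).
The clique on [4, 8, 18, 23] has size 4, forcing χ ≥ 4, and the coloring below uses 4 colors, so χ(G) = 4.
A valid 4-coloring: color 1: [3, 4, 19]; color 2: [6, 23]; color 3: [8, 10, 11, 16, 21]; color 4: [15, 18].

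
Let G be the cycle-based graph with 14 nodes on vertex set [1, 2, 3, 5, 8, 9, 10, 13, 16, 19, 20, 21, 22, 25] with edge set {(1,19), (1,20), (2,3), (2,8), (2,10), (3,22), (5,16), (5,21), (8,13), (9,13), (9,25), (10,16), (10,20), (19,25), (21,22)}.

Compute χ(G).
χ(G) = 3

Clique number ω(G) = 2 (lower bound: χ ≥ ω).
Odd cycle [3, 22, 21, 5, 16, 10, 2] needs 3 colors (χ ≥ 3).
The coloring below uses 3 colors, so χ(G) = 3.
A valid 3-coloring: color 1: [2, 5, 13, 19, 20, 22]; color 2: [1, 3, 8, 9, 10, 21]; color 3: [16, 25].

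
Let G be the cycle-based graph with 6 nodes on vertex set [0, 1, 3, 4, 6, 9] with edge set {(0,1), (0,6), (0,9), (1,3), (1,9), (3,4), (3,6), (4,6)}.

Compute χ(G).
χ(G) = 3

Clique number ω(G) = 3 (lower bound: χ ≥ ω).
The clique on [0, 1, 9] has size 3, forcing χ ≥ 3, and the coloring below uses 3 colors, so χ(G) = 3.
A valid 3-coloring: color 1: [1, 6]; color 2: [0, 3]; color 3: [4, 9].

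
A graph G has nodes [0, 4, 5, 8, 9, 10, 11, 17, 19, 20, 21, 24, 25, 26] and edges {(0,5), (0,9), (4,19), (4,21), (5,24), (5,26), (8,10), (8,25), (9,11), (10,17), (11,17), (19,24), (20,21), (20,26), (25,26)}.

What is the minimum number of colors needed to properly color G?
χ(G) = 3

Clique number ω(G) = 2 (lower bound: χ ≥ ω).
Odd cycle [19, 4, 21, 20, 26, 5, 24] needs 3 colors (χ ≥ 3).
The coloring below uses 3 colors, so χ(G) = 3.
A valid 3-coloring: color 1: [4, 5, 8, 9, 17, 20]; color 2: [0, 10, 11, 19, 21, 26]; color 3: [24, 25].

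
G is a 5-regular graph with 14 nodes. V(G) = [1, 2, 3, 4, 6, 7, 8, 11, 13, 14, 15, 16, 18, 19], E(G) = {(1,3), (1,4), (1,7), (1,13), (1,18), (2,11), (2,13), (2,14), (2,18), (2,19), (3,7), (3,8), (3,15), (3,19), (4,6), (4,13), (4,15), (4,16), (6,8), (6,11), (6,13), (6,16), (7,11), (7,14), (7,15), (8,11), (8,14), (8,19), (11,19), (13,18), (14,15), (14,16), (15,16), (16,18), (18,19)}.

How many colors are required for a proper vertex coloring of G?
Clique number ω(G) = 3 (lower bound: χ ≥ ω).
Suppose a proper 3-coloring c exists. The clique [1, 3, 7] takes 3 distinct colors; by symmetry let c(1) = 1, c(3) = 2, c(7) = 3.
- Vertex 15: neighbors [3, 7] already have colors [2, 3] ⇒ c(15) = 1.
- Vertex 14: neighbors [15, 7] already have colors [1, 3] ⇒ c(14) = 2.
- Vertex 16: neighbors [15, 14] already have colors [1, 2] ⇒ c(16) = 3.
- Vertex 18: neighbors [1, 16] already have colors [1, 3] ⇒ c(18) = 2.
- Vertex 13: neighbors [1, 18] already have colors [1, 2] ⇒ c(13) = 3.
- Vertex 2: neighbors [14, 13] already have colors [2, 3] ⇒ c(2) = 1.
- Vertex 11: neighbors [2, 7] already have colors [1, 3] ⇒ c(11) = 2.
- Vertex 6: neighbors [11, 13] already have colors [2, 3] ⇒ c(6) = 1.
- Vertex 8: neighbors [6, 3] already have colors [1, 2] ⇒ c(8) = 3.
- Vertex 19: neighbors [2, 3, 8] already have colors [1, 2, 3] — all 3 colors blocked. Contradiction.
The forced assignments end in a contradiction, so G has no proper 3-coloring (χ ≥ 4).
The coloring below uses 4 colors, so χ(G) = 4.
A valid 4-coloring: color 1: [3, 4, 11, 14, 18]; color 2: [7, 13, 16, 19]; color 3: [1, 2, 6, 15]; color 4: [8].

χ(G) = 4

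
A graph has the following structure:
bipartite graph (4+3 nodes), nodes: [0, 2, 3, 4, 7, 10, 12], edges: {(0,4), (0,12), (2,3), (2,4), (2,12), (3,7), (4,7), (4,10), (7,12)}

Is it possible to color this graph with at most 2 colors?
Yes, G is 2-colorable

A valid 2-coloring: color 1: [3, 4, 12]; color 2: [0, 2, 7, 10].
(χ(G) = 2 ≤ 2.)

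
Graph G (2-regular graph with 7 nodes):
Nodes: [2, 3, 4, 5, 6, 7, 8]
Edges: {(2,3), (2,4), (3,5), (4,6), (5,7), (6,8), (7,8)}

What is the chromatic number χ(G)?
χ(G) = 3

Clique number ω(G) = 2 (lower bound: χ ≥ ω).
Odd cycle [3, 5, 7, 8, 6, 4, 2] needs 3 colors (χ ≥ 3).
The coloring below uses 3 colors, so χ(G) = 3.
A valid 3-coloring: color 1: [3, 4, 8]; color 2: [2, 5, 6]; color 3: [7].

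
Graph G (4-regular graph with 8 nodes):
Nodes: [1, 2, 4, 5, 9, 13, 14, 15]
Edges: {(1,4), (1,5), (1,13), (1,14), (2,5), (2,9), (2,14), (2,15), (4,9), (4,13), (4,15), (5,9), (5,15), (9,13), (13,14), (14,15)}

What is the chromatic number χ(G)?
χ(G) = 3

Clique number ω(G) = 3 (lower bound: χ ≥ ω).
The clique on [1, 4, 13] has size 3, forcing χ ≥ 3, and the coloring below uses 3 colors, so χ(G) = 3.
A valid 3-coloring: color 1: [2, 13]; color 2: [4, 5, 14]; color 3: [1, 9, 15].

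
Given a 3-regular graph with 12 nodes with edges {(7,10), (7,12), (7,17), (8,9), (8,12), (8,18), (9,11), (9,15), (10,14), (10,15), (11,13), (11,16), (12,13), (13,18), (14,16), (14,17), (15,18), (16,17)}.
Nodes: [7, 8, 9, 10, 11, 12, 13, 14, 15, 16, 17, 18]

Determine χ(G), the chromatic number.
Clique number ω(G) = 3 (lower bound: χ ≥ ω).
The clique on [14, 16, 17] has size 3, forcing χ ≥ 3, and the coloring below uses 3 colors, so χ(G) = 3.
A valid 3-coloring: color 1: [7, 8, 11, 14, 15]; color 2: [9, 10, 13, 16]; color 3: [12, 17, 18].

χ(G) = 3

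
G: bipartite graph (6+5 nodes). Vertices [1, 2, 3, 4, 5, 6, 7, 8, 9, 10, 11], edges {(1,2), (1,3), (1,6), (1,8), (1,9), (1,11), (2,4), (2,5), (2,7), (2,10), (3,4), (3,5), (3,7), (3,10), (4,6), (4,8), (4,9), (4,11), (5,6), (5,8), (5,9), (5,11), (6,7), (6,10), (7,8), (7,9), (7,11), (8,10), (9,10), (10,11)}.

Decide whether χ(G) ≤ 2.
A valid 2-coloring: color 1: [1, 4, 5, 7, 10]; color 2: [2, 3, 6, 8, 9, 11].
(χ(G) = 2 ≤ 2.)

Yes, G is 2-colorable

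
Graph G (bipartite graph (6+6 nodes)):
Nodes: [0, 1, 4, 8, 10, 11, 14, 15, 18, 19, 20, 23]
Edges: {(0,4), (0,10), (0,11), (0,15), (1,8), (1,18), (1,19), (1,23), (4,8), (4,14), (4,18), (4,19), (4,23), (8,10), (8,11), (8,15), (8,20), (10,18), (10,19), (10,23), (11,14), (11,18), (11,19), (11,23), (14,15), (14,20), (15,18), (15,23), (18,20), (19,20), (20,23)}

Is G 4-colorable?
Yes, G is 4-colorable

A valid 4-coloring: color 1: [1, 4, 10, 11, 15, 20]; color 2: [0, 8, 14, 18, 19, 23].
(χ(G) = 2 ≤ 4.)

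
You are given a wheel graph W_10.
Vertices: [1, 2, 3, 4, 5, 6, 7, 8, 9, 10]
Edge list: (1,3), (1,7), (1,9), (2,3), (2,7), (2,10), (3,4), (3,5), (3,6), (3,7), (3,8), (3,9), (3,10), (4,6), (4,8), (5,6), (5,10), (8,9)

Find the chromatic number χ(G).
Clique number ω(G) = 3 (lower bound: χ ≥ ω).
Odd cycle [7, 2, 10, 5, 6, 4, 8, 9, 1] needs 3 colors (χ ≥ 3).
Vertex 3 is adjacent to every vertex of [1, 2, 4, 5, 6, 7, 8, 9, 10], which already need 3 colors among themselves, so 3 needs a new color (χ ≥ 4).
The coloring below uses 4 colors, so χ(G) = 4.
A valid 4-coloring: color 1: [3]; color 2: [6, 7, 9, 10]; color 3: [1, 2, 4, 5]; color 4: [8].

χ(G) = 4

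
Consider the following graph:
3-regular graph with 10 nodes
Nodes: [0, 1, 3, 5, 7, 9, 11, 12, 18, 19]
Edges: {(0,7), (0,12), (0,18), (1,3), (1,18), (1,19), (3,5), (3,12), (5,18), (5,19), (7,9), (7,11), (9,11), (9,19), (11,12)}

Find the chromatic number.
χ(G) = 3

Clique number ω(G) = 3 (lower bound: χ ≥ ω).
The clique on [7, 9, 11] has size 3, forcing χ ≥ 3, and the coloring below uses 3 colors, so χ(G) = 3.
A valid 3-coloring: color 1: [0, 1, 5, 9]; color 2: [7, 12, 18, 19]; color 3: [3, 11].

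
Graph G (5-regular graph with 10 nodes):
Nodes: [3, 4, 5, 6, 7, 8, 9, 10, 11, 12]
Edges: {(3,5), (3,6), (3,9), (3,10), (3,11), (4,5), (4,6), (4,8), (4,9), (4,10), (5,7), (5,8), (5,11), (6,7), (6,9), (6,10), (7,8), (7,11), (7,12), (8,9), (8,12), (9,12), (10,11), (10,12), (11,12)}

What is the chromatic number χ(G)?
χ(G) = 4

Clique number ω(G) = 3 (lower bound: χ ≥ ω).
Odd cycle [9, 4, 5, 7, 12] needs 3 colors (χ ≥ 3).
Vertex 8 is adjacent to every vertex of [4, 5, 7, 9, 12], which already need 3 colors among themselves, so 8 needs a new color (χ ≥ 4).
The coloring below uses 4 colors, so χ(G) = 4.
A valid 4-coloring: color 1: [3, 4, 7]; color 2: [9, 11]; color 3: [5, 6, 12]; color 4: [8, 10].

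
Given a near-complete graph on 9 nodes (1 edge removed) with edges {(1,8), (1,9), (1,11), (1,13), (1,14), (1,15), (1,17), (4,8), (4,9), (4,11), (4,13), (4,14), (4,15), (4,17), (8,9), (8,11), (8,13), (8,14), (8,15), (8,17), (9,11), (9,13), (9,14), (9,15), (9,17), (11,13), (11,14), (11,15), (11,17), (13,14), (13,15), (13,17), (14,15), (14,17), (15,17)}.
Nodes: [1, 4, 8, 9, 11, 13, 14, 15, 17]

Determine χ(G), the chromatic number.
χ(G) = 8

Clique number ω(G) = 8 (lower bound: χ ≥ ω).
The clique on [1, 8, 9, 11, 13, 14, 15, 17] has size 8, forcing χ ≥ 8, and the coloring below uses 8 colors, so χ(G) = 8.
A valid 8-coloring: color 1: [14]; color 2: [9]; color 3: [17]; color 4: [13]; color 5: [11]; color 6: [8]; color 7: [15]; color 8: [1, 4].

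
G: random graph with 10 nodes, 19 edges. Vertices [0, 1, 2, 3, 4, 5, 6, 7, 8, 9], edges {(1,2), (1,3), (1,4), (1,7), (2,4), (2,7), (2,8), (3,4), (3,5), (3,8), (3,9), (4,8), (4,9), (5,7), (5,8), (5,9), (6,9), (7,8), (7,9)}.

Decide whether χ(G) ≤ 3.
Odd cycle [5, 7, 2, 4, 3] needs 3 colors (χ ≥ 3).
Vertex 8 is adjacent to every vertex of [2, 3, 4, 5, 7], which already need 3 colors among themselves, so 8 needs a new color (χ ≥ 4).
Hence χ(G) ≥ 4 > 3, so no proper 3-coloring exists.

No, G is not 3-colorable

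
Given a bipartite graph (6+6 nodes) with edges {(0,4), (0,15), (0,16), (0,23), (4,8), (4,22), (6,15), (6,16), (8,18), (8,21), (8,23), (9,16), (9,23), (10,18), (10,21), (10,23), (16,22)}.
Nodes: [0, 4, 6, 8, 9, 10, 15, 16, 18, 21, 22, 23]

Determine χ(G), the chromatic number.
Clique number ω(G) = 2 (lower bound: χ ≥ ω).
The graph is bipartite (no odd cycle), so 2 colors suffice: χ(G) = 2.
A valid 2-coloring: color 1: [0, 6, 8, 9, 10, 22]; color 2: [4, 15, 16, 18, 21, 23].

χ(G) = 2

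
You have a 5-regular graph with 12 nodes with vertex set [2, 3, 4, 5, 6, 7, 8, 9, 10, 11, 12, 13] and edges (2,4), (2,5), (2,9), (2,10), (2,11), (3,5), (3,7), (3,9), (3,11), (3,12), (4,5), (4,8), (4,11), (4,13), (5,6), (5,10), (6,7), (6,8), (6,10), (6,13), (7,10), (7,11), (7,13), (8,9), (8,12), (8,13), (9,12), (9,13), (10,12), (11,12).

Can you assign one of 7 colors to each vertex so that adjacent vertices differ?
A valid 7-coloring: color 1: [3, 10, 13]; color 2: [4, 6, 9]; color 3: [2, 7, 8]; color 4: [5, 11]; color 5: [12].
(χ(G) = 4 ≤ 7.)

Yes, G is 7-colorable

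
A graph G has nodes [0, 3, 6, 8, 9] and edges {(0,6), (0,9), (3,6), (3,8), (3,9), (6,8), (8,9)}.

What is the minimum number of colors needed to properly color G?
χ(G) = 3

Clique number ω(G) = 3 (lower bound: χ ≥ ω).
The clique on [3, 8, 9] has size 3, forcing χ ≥ 3, and the coloring below uses 3 colors, so χ(G) = 3.
A valid 3-coloring: color 1: [6, 9]; color 2: [0, 3]; color 3: [8].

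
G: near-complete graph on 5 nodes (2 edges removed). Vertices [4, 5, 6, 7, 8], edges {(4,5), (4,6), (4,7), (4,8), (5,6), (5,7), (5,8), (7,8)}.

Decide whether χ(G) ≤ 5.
Yes, G is 5-colorable

A valid 5-coloring: color 1: [5]; color 2: [4]; color 3: [6, 8]; color 4: [7].
(χ(G) = 4 ≤ 5.)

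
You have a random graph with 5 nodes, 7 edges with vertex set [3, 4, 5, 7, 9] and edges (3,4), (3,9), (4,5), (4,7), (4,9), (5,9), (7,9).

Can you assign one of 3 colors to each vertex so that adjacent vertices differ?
A valid 3-coloring: color 1: [9]; color 2: [4]; color 3: [3, 5, 7].
(χ(G) = 3 ≤ 3.)

Yes, G is 3-colorable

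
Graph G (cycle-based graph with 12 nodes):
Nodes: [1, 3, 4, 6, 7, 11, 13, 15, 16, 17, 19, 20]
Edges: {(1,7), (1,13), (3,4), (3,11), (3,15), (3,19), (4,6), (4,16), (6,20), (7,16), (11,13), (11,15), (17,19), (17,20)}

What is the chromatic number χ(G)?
Clique number ω(G) = 3 (lower bound: χ ≥ ω).
The clique on [3, 11, 15] has size 3, forcing χ ≥ 3, and the coloring below uses 3 colors, so χ(G) = 3.
A valid 3-coloring: color 1: [1, 3, 6, 16, 17]; color 2: [4, 7, 11, 19, 20]; color 3: [13, 15].

χ(G) = 3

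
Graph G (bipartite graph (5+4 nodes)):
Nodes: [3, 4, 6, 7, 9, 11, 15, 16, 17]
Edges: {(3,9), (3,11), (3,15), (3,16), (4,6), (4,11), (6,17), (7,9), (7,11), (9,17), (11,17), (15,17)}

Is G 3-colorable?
Yes, G is 3-colorable

A valid 3-coloring: color 1: [6, 9, 11, 15, 16]; color 2: [3, 4, 7, 17].
(χ(G) = 2 ≤ 3.)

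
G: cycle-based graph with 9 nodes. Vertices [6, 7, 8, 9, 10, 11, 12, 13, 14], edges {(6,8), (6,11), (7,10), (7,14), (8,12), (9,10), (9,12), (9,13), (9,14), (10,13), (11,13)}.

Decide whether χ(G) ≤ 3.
Yes, G is 3-colorable

A valid 3-coloring: color 1: [7, 8, 9, 11]; color 2: [6, 12, 13, 14]; color 3: [10].
(χ(G) = 3 ≤ 3.)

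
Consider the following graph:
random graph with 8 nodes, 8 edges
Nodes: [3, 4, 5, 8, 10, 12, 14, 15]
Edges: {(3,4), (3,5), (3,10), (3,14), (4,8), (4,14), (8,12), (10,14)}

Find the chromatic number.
χ(G) = 3

Clique number ω(G) = 3 (lower bound: χ ≥ ω).
The clique on [3, 10, 14] has size 3, forcing χ ≥ 3, and the coloring below uses 3 colors, so χ(G) = 3.
A valid 3-coloring: color 1: [3, 8, 15]; color 2: [5, 12, 14]; color 3: [4, 10].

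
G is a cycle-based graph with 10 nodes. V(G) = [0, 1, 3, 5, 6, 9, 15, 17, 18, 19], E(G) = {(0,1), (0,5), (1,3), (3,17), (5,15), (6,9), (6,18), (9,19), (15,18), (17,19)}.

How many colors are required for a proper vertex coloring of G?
χ(G) = 2

Clique number ω(G) = 2 (lower bound: χ ≥ ω).
The graph is bipartite (no odd cycle), so 2 colors suffice: χ(G) = 2.
A valid 2-coloring: color 1: [1, 5, 9, 17, 18]; color 2: [0, 3, 6, 15, 19].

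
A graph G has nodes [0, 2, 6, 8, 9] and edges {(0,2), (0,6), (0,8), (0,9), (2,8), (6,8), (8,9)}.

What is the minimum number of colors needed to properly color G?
χ(G) = 3

Clique number ω(G) = 3 (lower bound: χ ≥ ω).
The clique on [0, 8, 9] has size 3, forcing χ ≥ 3, and the coloring below uses 3 colors, so χ(G) = 3.
A valid 3-coloring: color 1: [0]; color 2: [8]; color 3: [2, 6, 9].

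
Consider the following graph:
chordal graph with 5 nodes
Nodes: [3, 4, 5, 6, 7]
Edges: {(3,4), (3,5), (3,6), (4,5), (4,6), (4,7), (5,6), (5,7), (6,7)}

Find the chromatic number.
Clique number ω(G) = 4 (lower bound: χ ≥ ω).
The clique on [3, 4, 5, 6] has size 4, forcing χ ≥ 4, and the coloring below uses 4 colors, so χ(G) = 4.
A valid 4-coloring: color 1: [6]; color 2: [5]; color 3: [4]; color 4: [3, 7].

χ(G) = 4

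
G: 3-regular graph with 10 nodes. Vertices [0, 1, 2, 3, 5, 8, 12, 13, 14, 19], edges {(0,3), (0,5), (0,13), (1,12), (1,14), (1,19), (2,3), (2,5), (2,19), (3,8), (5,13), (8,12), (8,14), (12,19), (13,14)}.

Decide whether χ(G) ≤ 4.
Yes, G is 4-colorable

A valid 4-coloring: color 1: [3, 5, 14, 19]; color 2: [0, 1, 2, 8]; color 3: [12, 13].
(χ(G) = 3 ≤ 4.)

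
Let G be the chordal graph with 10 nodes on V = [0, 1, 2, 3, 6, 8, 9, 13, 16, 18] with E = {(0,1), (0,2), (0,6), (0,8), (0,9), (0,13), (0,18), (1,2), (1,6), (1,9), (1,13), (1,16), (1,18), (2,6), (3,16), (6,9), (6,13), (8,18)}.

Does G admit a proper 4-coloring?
A valid 4-coloring: color 1: [1, 3, 8]; color 2: [0, 16]; color 3: [6, 18]; color 4: [2, 9, 13].
(χ(G) = 4 ≤ 4.)

Yes, G is 4-colorable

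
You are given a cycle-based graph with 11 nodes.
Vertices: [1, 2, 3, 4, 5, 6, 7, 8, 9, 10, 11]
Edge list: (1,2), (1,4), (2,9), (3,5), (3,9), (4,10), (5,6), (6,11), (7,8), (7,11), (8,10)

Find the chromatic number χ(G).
χ(G) = 3

Clique number ω(G) = 2 (lower bound: χ ≥ ω).
Odd cycle [1, 4, 10, 8, 7, 11, 6, 5, 3, 9, 2] needs 3 colors (χ ≥ 3).
The coloring below uses 3 colors, so χ(G) = 3.
A valid 3-coloring: color 1: [1, 6, 7, 9, 10]; color 2: [2, 4, 5, 8, 11]; color 3: [3].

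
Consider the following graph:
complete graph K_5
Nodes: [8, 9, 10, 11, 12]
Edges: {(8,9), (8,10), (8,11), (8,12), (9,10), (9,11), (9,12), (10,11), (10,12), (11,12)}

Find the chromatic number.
χ(G) = 5

Clique number ω(G) = 5 (lower bound: χ ≥ ω).
The clique on [8, 9, 10, 11, 12] has size 5, forcing χ ≥ 5, and the coloring below uses 5 colors, so χ(G) = 5.
A valid 5-coloring: color 1: [9]; color 2: [11]; color 3: [10]; color 4: [8]; color 5: [12].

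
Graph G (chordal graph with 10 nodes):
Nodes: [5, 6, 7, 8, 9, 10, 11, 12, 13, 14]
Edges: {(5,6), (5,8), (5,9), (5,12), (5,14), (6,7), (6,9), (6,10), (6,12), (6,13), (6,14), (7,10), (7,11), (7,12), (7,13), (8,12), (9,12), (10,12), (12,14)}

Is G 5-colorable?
A valid 5-coloring: color 1: [11, 12, 13]; color 2: [6, 8]; color 3: [5, 7]; color 4: [9, 10, 14].
(χ(G) = 4 ≤ 5.)

Yes, G is 5-colorable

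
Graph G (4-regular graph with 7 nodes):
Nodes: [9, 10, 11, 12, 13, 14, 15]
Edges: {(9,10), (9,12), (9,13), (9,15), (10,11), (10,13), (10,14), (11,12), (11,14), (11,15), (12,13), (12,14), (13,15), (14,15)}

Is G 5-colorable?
Yes, G is 5-colorable

A valid 5-coloring: color 1: [13, 14]; color 2: [10, 12, 15]; color 3: [9, 11].
(χ(G) = 3 ≤ 5.)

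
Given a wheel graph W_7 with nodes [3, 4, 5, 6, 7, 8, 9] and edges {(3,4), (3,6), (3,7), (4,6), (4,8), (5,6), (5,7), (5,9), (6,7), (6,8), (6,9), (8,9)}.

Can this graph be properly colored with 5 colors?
A valid 5-coloring: color 1: [6]; color 2: [3, 5, 8]; color 3: [4, 7, 9].
(χ(G) = 3 ≤ 5.)

Yes, G is 5-colorable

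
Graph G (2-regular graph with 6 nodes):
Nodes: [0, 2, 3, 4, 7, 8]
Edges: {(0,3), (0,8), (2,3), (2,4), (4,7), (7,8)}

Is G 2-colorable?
A valid 2-coloring: color 1: [3, 4, 8]; color 2: [0, 2, 7].
(χ(G) = 2 ≤ 2.)

Yes, G is 2-colorable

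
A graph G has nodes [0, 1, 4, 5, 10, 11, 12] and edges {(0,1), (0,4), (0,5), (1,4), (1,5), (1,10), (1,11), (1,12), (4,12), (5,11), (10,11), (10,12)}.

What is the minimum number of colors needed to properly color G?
χ(G) = 3

Clique number ω(G) = 3 (lower bound: χ ≥ ω).
The clique on [0, 1, 4] has size 3, forcing χ ≥ 3, and the coloring below uses 3 colors, so χ(G) = 3.
A valid 3-coloring: color 1: [1]; color 2: [4, 5, 10]; color 3: [0, 11, 12].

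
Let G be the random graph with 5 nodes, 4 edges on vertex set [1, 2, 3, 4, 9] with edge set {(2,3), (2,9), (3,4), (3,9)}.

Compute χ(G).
χ(G) = 3

Clique number ω(G) = 3 (lower bound: χ ≥ ω).
The clique on [2, 3, 9] has size 3, forcing χ ≥ 3, and the coloring below uses 3 colors, so χ(G) = 3.
A valid 3-coloring: color 1: [1, 3]; color 2: [2, 4]; color 3: [9].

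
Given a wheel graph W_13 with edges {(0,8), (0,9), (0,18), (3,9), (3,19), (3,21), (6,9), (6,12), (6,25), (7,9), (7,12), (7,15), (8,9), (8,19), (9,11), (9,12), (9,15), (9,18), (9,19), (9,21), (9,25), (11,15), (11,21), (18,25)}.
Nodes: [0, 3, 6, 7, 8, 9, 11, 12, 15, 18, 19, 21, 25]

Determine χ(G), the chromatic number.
Clique number ω(G) = 3 (lower bound: χ ≥ ω).
The clique on [0, 8, 9] has size 3, forcing χ ≥ 3, and the coloring below uses 3 colors, so χ(G) = 3.
A valid 3-coloring: color 1: [9]; color 2: [3, 6, 7, 8, 11, 18]; color 3: [0, 12, 15, 19, 21, 25].

χ(G) = 3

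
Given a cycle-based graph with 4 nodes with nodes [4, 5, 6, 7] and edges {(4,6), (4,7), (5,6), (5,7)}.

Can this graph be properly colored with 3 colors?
A valid 3-coloring: color 1: [4, 5]; color 2: [6, 7].
(χ(G) = 2 ≤ 3.)

Yes, G is 3-colorable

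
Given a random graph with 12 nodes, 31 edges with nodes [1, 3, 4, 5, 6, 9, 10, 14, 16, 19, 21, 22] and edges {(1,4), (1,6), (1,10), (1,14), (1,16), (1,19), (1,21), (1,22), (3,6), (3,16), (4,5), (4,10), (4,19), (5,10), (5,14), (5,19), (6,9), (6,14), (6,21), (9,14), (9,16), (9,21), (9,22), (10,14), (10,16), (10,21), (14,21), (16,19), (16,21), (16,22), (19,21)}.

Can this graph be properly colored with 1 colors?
No, G is not 1-colorable

The clique on vertices [1, 10, 16, 21] has size 4 > 1, so it alone needs 4 colors.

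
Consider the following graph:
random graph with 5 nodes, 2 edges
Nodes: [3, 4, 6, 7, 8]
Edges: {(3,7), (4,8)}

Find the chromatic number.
Clique number ω(G) = 2 (lower bound: χ ≥ ω).
The graph is bipartite (no odd cycle), so 2 colors suffice: χ(G) = 2.
A valid 2-coloring: color 1: [4, 6, 7]; color 2: [3, 8].

χ(G) = 2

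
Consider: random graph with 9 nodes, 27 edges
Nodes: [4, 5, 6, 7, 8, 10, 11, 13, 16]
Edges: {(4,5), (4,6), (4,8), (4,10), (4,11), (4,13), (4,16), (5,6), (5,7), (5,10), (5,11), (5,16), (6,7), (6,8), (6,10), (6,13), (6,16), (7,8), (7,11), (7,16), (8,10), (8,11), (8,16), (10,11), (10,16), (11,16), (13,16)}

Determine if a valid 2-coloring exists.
No, G is not 2-colorable

The clique on vertices [4, 8, 10, 11, 16] has size 5 > 2, so it alone needs 5 colors.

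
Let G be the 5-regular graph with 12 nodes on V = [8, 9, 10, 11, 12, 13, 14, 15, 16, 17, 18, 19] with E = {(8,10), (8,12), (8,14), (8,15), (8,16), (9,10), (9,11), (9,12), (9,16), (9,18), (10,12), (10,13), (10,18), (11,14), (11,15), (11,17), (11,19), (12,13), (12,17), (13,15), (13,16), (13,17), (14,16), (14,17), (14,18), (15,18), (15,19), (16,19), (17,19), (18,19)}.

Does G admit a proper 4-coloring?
Yes, G is 4-colorable

A valid 4-coloring: color 1: [9, 15, 17]; color 2: [12, 14, 19]; color 3: [8, 11, 13, 18]; color 4: [10, 16].
(χ(G) = 4 ≤ 4.)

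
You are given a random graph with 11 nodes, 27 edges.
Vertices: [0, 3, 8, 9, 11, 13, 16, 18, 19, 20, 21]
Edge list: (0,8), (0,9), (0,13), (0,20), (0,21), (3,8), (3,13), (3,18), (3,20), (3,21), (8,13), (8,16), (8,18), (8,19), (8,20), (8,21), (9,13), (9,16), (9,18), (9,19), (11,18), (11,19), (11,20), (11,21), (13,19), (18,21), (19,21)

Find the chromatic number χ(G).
χ(G) = 4

Clique number ω(G) = 4 (lower bound: χ ≥ ω).
The clique on [3, 8, 18, 21] has size 4, forcing χ ≥ 4, and the coloring below uses 4 colors, so χ(G) = 4.
A valid 4-coloring: color 1: [8, 9, 11]; color 2: [13, 16, 20, 21]; color 3: [0, 3, 19]; color 4: [18].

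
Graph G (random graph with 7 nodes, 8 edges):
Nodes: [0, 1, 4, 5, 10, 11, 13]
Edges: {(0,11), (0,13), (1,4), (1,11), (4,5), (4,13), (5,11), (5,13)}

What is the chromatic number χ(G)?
Clique number ω(G) = 3 (lower bound: χ ≥ ω).
The clique on [4, 5, 13] has size 3, forcing χ ≥ 3, and the coloring below uses 3 colors, so χ(G) = 3.
A valid 3-coloring: color 1: [10, 11, 13]; color 2: [0, 1, 5]; color 3: [4].

χ(G) = 3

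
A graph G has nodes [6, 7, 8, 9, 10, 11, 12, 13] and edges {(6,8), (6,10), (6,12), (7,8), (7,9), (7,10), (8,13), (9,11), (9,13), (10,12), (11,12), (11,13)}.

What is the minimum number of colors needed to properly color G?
χ(G) = 3

Clique number ω(G) = 3 (lower bound: χ ≥ ω).
The clique on [6, 10, 12] has size 3, forcing χ ≥ 3, and the coloring below uses 3 colors, so χ(G) = 3.
A valid 3-coloring: color 1: [8, 10, 11]; color 2: [9, 12]; color 3: [6, 7, 13].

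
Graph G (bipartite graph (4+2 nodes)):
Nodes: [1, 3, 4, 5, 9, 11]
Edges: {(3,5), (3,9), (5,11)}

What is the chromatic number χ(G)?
Clique number ω(G) = 2 (lower bound: χ ≥ ω).
The graph is bipartite (no odd cycle), so 2 colors suffice: χ(G) = 2.
A valid 2-coloring: color 1: [1, 4, 5, 9]; color 2: [3, 11].

χ(G) = 2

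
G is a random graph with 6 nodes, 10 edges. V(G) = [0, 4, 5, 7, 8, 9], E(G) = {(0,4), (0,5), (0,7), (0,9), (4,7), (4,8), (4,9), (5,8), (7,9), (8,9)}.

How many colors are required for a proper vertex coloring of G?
Clique number ω(G) = 4 (lower bound: χ ≥ ω).
The clique on [0, 4, 7, 9] has size 4, forcing χ ≥ 4, and the coloring below uses 4 colors, so χ(G) = 4.
A valid 4-coloring: color 1: [0, 8]; color 2: [5, 9]; color 3: [4]; color 4: [7].

χ(G) = 4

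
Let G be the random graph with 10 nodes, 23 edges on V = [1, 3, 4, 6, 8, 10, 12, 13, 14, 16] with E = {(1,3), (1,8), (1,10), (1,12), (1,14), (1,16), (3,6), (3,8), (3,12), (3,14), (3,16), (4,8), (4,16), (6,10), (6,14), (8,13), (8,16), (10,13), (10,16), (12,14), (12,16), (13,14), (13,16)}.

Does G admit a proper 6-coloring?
Yes, G is 6-colorable

A valid 6-coloring: color 1: [14, 16]; color 2: [3, 4, 10]; color 3: [1, 6, 13]; color 4: [8, 12].
(χ(G) = 4 ≤ 6.)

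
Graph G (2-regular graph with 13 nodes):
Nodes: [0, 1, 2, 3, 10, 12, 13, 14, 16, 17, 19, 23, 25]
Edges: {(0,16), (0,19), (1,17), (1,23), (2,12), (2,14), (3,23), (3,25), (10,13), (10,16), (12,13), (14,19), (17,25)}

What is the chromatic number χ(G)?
χ(G) = 3

Clique number ω(G) = 2 (lower bound: χ ≥ ω).
Odd cycle [1, 23, 3, 25, 17] needs 3 colors (χ ≥ 3).
The coloring below uses 3 colors, so χ(G) = 3.
A valid 3-coloring: color 1: [0, 1, 10, 12, 14, 25]; color 2: [2, 13, 16, 17, 19, 23]; color 3: [3].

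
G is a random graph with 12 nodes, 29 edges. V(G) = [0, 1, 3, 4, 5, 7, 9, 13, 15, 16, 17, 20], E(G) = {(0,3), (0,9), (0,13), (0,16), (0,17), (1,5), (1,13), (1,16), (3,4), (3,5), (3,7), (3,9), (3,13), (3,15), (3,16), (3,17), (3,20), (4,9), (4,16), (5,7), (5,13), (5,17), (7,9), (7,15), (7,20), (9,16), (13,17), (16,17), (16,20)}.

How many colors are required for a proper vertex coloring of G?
Clique number ω(G) = 4 (lower bound: χ ≥ ω).
The clique on [3, 5, 13, 17] has size 4, forcing χ ≥ 4, and the coloring below uses 4 colors, so χ(G) = 4.
A valid 4-coloring: color 1: [1, 3]; color 2: [7, 13, 16]; color 3: [0, 4, 5, 15, 20]; color 4: [9, 17].

χ(G) = 4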